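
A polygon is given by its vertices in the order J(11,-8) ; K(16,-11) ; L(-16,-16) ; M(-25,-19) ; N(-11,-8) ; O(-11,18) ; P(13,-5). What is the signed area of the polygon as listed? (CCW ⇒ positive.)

-522

Cross-terms: 7, -432, -96, -9, -286, -179, -49  ⇒  Σ = -1044
Signed area = Σ/2 = -522 (negative ⇒ clockwise traversal).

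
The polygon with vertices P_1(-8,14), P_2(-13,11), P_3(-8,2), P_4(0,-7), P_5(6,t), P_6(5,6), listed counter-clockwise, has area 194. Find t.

4

Write out the shoelace sum; only the two edges meeting at P_5 involve t:
2·Area = [(0·t − 6·(-7)) + (6·6 − 5·t)] + 330
       = -5·t + 408 = 388
⇒ t = 4.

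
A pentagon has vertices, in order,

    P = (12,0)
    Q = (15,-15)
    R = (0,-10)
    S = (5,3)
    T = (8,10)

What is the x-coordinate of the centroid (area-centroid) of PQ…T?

Apply the surveyor's formula. First the cross-terms c_i = x_i·y_{i+1} − x_{i+1}·y_i:
  -180, -150, 50, 26, -120  ⇒  2A = -374, A = -187.
Then Σ (x_i + x_{i+1})·c_i = -8922, so x̄ = -8922 / (6·(-187)) = 1487/187.

1487/187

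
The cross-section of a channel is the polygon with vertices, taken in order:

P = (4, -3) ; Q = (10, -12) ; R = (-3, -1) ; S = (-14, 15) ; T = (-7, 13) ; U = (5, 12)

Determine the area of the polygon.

Apply Gauss's area formula: 2A = Σ (x_i·y_{i+1} − x_{i+1}·y_i), indices taken mod 6.
Cross-terms: -18, -46, -59, -77, -149, -63  ⇒  Σ = -412
Area = |Σ|/2 = 206.

206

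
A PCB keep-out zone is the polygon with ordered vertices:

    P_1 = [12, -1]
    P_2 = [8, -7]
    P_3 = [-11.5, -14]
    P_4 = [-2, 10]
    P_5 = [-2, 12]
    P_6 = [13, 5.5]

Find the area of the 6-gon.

P_1→P_2: (12)(-7) − (8)(-1) = -76
P_2→P_3: (8)(-14) − (-11.5)(-7) = -192.5
P_3→P_4: (-11.5)(10) − (-2)(-14) = -143
P_4→P_5: (-2)(12) − (-2)(10) = -4
P_5→P_6: (-2)(5.5) − (13)(12) = -167
P_6→P_1: (13)(-1) − (12)(5.5) = -79
Σ = -661.5
Area = |Σ|/2 = 330.75.

330.75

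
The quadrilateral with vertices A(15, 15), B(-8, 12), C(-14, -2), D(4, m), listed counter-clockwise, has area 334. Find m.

-4

The doubled signed area Σ (x_i y_{i+1} − x_{i+1} y_i) is linear in m.
With m=0 it equals 552; the coefficient of m is -29 (from the two edges through D).
So -29·m + 552 = 2·334 = 668 ⇒ m = -4.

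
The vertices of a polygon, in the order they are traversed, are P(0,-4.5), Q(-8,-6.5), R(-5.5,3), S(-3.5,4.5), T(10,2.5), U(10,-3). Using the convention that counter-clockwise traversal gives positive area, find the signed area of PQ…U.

-131.875

Cross-terms: -36, -59.75, -14.25, -53.75, -55, -45  ⇒  Σ = -263.75
Signed area = Σ/2 = -131.875 (negative ⇒ clockwise traversal).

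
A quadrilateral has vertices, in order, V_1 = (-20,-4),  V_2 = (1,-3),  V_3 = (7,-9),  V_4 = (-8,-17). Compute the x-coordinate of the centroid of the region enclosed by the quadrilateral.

-285/47

Apply the shoelace (surveyor's) formula. First the cross-terms c_i = x_i·y_{i+1} − x_{i+1}·y_i:
  64, 12, -191, -308  ⇒  2A = -423, A = -211.5.
Then Σ (x_i + x_{i+1})·c_i = 7695, so x̄ = 7695 / (6·(-211.5)) = -285/47.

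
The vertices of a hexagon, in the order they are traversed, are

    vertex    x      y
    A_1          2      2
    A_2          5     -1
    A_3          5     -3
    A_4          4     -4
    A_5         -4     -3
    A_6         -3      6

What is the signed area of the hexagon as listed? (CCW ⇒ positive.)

-54.5

A_1→A_2: (2)(-1) − (5)(2) = -12
A_2→A_3: (5)(-3) − (5)(-1) = -10
A_3→A_4: (5)(-4) − (4)(-3) = -8
A_4→A_5: (4)(-3) − (-4)(-4) = -28
A_5→A_6: (-4)(6) − (-3)(-3) = -33
A_6→A_1: (-3)(2) − (2)(6) = -18
Σ = -109
Signed area = Σ/2 = -54.5 (negative ⇒ clockwise traversal).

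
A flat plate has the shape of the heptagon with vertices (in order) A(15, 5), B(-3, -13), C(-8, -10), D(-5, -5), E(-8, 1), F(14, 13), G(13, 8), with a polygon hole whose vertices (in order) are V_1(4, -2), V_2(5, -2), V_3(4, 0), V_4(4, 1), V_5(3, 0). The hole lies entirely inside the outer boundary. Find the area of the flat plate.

Outer boundary:
Apply the shoelace (surveyor's) formula: 2A = Σ (x_i·y_{i+1} − x_{i+1}·y_i), indices taken mod 7.
Σ = (-180) + (-74) + (-10) + (-45) + (-118) + (-57) + (-55) = -539
Area = |Σ|/2 = 269.5.
Hole:
Apply the shoelace (surveyor's) formula: 2A = Σ (x_i·y_{i+1} − x_{i+1}·y_i), indices taken mod 5.
Σ = (2) + (8) + (4) + (-3) + (-6) = 5
Area = |Σ|/2 = 2.5.
Net area = 269.5 − 2.5 = 267.

267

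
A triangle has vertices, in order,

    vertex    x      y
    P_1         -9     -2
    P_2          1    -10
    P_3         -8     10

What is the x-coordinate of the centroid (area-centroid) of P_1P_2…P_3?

Apply the shoelace (surveyor's) formula. First the cross-terms c_i = x_i·y_{i+1} − x_{i+1}·y_i:
  92, -70, 106  ⇒  2A = 128, A = 64.
Then Σ (x_i + x_{i+1})·c_i = -2048, so x̄ = -2048 / (6·64) = -16/3.

-16/3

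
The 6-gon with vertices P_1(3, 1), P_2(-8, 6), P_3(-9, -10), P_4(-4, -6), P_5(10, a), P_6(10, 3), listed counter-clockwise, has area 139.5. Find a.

-1

Write out the shoelace sum; only the two edges meeting at P_5 involve a:
2·Area = [((-4)·a − 10·(-6)) + (10·3 − 10·a)] + 175
       = -14·a + 265 = 279
⇒ a = -1.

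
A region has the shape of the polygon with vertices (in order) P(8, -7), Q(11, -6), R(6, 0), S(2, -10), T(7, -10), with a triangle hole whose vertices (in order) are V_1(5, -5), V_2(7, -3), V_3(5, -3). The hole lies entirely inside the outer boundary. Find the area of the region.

41

Outer boundary:
Σ = (29) + (36) + (-60) + (50) + (31) = 86
Area = |Σ|/2 = 43.
Hole:
Apply Gauss's area formula: 2A = Σ (x_i·y_{i+1} − x_{i+1}·y_i), indices taken mod 3.
Σ = (20) + (-6) + (-10) = 4
Area = |Σ|/2 = 2.
Net area = 43 − 2 = 41.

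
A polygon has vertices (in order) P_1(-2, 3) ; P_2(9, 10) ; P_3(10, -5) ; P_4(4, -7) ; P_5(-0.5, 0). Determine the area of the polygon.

123.5

Cross-terms: -47, -145, -50, -3.5, -1.5  ⇒  Σ = -247
Area = |Σ|/2 = 123.5.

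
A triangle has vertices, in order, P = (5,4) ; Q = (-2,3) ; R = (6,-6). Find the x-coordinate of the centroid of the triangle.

3

Apply the shoelace (surveyor's) formula. First the cross-terms c_i = x_i·y_{i+1} − x_{i+1}·y_i:
  23, -6, 54  ⇒  2A = 71, A = 35.5.
Then Σ (x_i + x_{i+1})·c_i = 639, so x̄ = 639 / (6·35.5) = 3.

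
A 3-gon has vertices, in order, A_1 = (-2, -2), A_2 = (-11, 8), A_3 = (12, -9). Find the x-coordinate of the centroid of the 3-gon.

Apply the shoelace formula. First the cross-terms c_i = x_i·y_{i+1} − x_{i+1}·y_i:
  -38, 3, -42  ⇒  2A = -77, A = -38.5.
Then Σ (x_i + x_{i+1})·c_i = 77, so x̄ = 77 / (6·(-38.5)) = -1/3.

-1/3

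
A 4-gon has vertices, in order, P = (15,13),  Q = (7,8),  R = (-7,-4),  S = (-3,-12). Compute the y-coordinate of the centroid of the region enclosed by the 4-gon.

Apply the shoelace formula. First the cross-terms c_i = x_i·y_{i+1} − x_{i+1}·y_i:
  29, 28, 72, 141  ⇒  2A = 270, A = 135.
Then Σ (y_i + y_{i+1})·c_i = -290, so ȳ = -290 / (6·135) = -29/81.

-29/81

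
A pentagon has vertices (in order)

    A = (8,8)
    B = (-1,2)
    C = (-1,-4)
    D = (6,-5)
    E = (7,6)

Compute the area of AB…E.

Σ = (24) + (6) + (29) + (71) + (8) = 138
Area = |Σ|/2 = 69.

69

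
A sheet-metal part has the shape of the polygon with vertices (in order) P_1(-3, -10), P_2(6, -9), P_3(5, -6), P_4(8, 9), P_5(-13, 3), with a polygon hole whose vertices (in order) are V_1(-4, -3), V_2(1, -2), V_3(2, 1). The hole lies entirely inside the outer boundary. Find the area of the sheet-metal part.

227.5

Outer boundary:
Apply Gauss's area formula: 2A = Σ (x_i·y_{i+1} − x_{i+1}·y_i), indices taken mod 5.
Σ = (87) + (9) + (93) + (141) + (139) = 469
Area = |Σ|/2 = 234.5.
Hole:
Apply the shoelace formula: 2A = Σ (x_i·y_{i+1} − x_{i+1}·y_i), indices taken mod 3.
Σ = (11) + (5) + (-2) = 14
Area = |Σ|/2 = 7.
Net area = 234.5 − 7 = 227.5.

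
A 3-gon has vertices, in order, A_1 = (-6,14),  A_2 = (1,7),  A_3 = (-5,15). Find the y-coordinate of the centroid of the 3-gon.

Apply the surveyor's formula. First the cross-terms c_i = x_i·y_{i+1} − x_{i+1}·y_i:
  -56, 50, 20  ⇒  2A = 14, A = 7.
Then Σ (y_i + y_{i+1})·c_i = 504, so ȳ = 504 / (6·7) = 12.

12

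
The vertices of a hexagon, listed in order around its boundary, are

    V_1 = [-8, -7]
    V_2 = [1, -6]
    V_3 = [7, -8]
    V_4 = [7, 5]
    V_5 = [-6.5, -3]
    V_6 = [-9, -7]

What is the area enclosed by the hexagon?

108.5

Σ = (55) + (34) + (91) + (11.5) + (18.5) + (7) = 217
Area = |Σ|/2 = 108.5.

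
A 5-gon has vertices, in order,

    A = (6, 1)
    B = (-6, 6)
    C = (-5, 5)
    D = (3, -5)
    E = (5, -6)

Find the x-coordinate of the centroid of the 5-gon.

Apply the surveyor's formula. First the cross-terms c_i = x_i·y_{i+1} − x_{i+1}·y_i:
  42, 0, 10, 7, 41  ⇒  2A = 100, A = 50.
Then Σ (x_i + x_{i+1})·c_i = 487, so x̄ = 487 / (6·50) = 487/300.

487/300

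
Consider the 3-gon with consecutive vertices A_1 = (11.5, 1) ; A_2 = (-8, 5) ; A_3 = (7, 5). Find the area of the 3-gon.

Apply Gauss's area formula: 2A = Σ (x_i·y_{i+1} − x_{i+1}·y_i), indices taken mod 3.
A_1→A_2: (11.5)(5) − (-8)(1) = 65.5
A_2→A_3: (-8)(5) − (7)(5) = -75
A_3→A_1: (7)(1) − (11.5)(5) = -50.5
Σ = -60
Area = |Σ|/2 = 30.

30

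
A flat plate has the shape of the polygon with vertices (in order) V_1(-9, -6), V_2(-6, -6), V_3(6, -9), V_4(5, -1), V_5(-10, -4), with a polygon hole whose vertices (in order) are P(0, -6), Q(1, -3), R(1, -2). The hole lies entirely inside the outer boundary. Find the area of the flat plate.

70

Outer boundary:
Apply the shoelace formula: 2A = Σ (x_i·y_{i+1} − x_{i+1}·y_i), indices taken mod 5.
Σ = (18) + (90) + (39) + (-30) + (24) = 141
Area = |Σ|/2 = 70.5.
Hole:
Σ = (6) + (1) + (-6) = 1
Area = |Σ|/2 = 0.5.
Net area = 70.5 − 0.5 = 70.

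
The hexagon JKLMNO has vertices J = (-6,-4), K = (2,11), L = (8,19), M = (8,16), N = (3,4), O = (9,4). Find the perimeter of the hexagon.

66

|JK| = √((8)² + (15)²) = √289 = 17
|KL| = √((6)² + (8)²) = √100 = 10
|LM| = √((0)² + (-3)²) = √9 = 3
|MN| = √((-5)² + (-12)²) = √169 = 13
|NO| = √((6)² + (0)²) = √36 = 6
|OJ| = √((-15)² + (-8)²) = √289 = 17
Perimeter = 17 + 10 + 3 + 13 + 6 + 17 = 66.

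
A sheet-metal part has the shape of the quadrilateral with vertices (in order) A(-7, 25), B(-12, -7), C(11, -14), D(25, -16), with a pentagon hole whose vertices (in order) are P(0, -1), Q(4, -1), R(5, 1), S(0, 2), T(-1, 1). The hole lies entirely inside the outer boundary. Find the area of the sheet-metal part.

627.5

Outer boundary:
Apply Gauss's area formula: 2A = Σ (x_i·y_{i+1} − x_{i+1}·y_i), indices taken mod 4.
Σ = (349) + (245) + (174) + (513) = 1281
Area = |Σ|/2 = 640.5.
Hole:
P→Q: (0)(-1) − (4)(-1) = 4
Q→R: (4)(1) − (5)(-1) = 9
R→S: (5)(2) − (0)(1) = 10
S→T: (0)(1) − (-1)(2) = 2
T→P: (-1)(-1) − (0)(1) = 1
Σ = 26
Area = |Σ|/2 = 13.
Net area = 640.5 − 13 = 627.5.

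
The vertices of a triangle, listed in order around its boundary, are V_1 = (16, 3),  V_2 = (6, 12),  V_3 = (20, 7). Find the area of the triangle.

Apply the shoelace (surveyor's) formula: 2A = Σ (x_i·y_{i+1} − x_{i+1}·y_i), indices taken mod 3.
Σ = (174) + (-198) + (-52) = -76
Area = |Σ|/2 = 38.

38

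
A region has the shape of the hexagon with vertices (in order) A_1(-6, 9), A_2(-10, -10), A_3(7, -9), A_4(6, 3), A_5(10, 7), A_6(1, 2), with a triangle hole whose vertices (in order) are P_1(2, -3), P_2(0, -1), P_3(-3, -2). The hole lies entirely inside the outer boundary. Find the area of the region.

Outer boundary:
Apply the surveyor's formula: 2A = Σ (x_i·y_{i+1} − x_{i+1}·y_i), indices taken mod 6.
Cross-terms: 150, 160, 75, 12, 13, 21  ⇒  Σ = 431
Area = |Σ|/2 = 215.5.
Hole:
Apply the shoelace formula: 2A = Σ (x_i·y_{i+1} − x_{i+1}·y_i), indices taken mod 3.
Cross-terms: -2, -3, 13  ⇒  Σ = 8
Area = |Σ|/2 = 4.
Net area = 215.5 − 4 = 211.5.

211.5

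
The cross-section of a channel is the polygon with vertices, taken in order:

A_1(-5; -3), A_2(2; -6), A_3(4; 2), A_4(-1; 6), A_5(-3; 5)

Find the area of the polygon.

68.5

Apply the shoelace (surveyor's) formula: 2A = Σ (x_i·y_{i+1} − x_{i+1}·y_i), indices taken mod 5.
Cross-terms: 36, 28, 26, 13, 34  ⇒  Σ = 137
Area = |Σ|/2 = 68.5.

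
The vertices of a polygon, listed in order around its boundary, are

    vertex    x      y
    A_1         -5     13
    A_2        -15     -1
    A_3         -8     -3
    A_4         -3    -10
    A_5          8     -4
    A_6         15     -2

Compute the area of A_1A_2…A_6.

Apply Gauss's area formula: 2A = Σ (x_i·y_{i+1} − x_{i+1}·y_i), indices taken mod 6.
Σ = (200) + (37) + (71) + (92) + (44) + (185) = 629
Area = |Σ|/2 = 314.5.

314.5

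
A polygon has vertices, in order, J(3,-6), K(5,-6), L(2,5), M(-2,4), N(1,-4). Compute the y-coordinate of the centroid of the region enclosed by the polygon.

-79/231

Apply Gauss's area formula. First the cross-terms c_i = x_i·y_{i+1} − x_{i+1}·y_i:
  12, 37, 18, 4, 6  ⇒  2A = 77, A = 38.5.
Then Σ (y_i + y_{i+1})·c_i = -79, so ȳ = -79 / (6·38.5) = -79/231.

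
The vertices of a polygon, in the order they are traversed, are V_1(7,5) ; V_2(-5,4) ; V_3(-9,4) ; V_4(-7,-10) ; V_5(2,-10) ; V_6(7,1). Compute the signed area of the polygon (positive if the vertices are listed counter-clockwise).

188.5

Apply the shoelace (surveyor's) formula: 2A = Σ (x_i·y_{i+1} − x_{i+1}·y_i), indices taken mod 6.
Cross-terms: 53, 16, 118, 90, 72, 28  ⇒  Σ = 377
Signed area = Σ/2 = 188.5 (positive ⇒ counter-clockwise traversal).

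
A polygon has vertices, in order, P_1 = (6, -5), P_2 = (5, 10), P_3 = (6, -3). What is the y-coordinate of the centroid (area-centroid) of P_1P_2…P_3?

Apply the shoelace (surveyor's) formula. First the cross-terms c_i = x_i·y_{i+1} − x_{i+1}·y_i:
  85, -75, -12  ⇒  2A = -2, A = -1.
Then Σ (y_i + y_{i+1})·c_i = -4, so ȳ = -4 / (6·(-1)) = 2/3.

2/3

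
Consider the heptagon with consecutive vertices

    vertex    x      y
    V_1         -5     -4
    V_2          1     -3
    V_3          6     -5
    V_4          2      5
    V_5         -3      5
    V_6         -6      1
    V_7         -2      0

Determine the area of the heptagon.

Apply Gauss's area formula: 2A = Σ (x_i·y_{i+1} − x_{i+1}·y_i), indices taken mod 7.
Σ = (19) + (13) + (40) + (25) + (27) + (2) + (8) = 134
Area = |Σ|/2 = 67.

67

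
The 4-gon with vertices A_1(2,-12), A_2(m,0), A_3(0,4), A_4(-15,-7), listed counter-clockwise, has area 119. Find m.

-1

The doubled signed area Σ (x_i y_{i+1} − x_{i+1} y_i) is linear in m.
With m=0 it equals 254; the coefficient of m is 16 (from the two edges through A_2).
So 16·m + 254 = 2·119 = 238 ⇒ m = -1.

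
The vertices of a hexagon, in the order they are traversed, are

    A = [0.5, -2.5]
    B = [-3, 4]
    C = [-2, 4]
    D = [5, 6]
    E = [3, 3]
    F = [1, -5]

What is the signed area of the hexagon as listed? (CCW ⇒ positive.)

Apply the surveyor's formula: 2A = Σ (x_i·y_{i+1} − x_{i+1}·y_i), indices taken mod 6.
Σ = (-5.5) + (-4) + (-32) + (-3) + (-18) + (0) = -62.5
Signed area = Σ/2 = -31.25 (negative ⇒ clockwise traversal).

-31.25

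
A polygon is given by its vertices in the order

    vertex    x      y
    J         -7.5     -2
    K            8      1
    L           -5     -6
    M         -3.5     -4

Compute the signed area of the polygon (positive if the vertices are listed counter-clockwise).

Cross-terms: 8.5, -43, -1, -23  ⇒  Σ = -58.5
Signed area = Σ/2 = -29.25 (negative ⇒ clockwise traversal).

-29.25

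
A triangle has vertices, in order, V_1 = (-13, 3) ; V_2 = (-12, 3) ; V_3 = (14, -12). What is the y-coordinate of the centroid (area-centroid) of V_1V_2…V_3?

Apply the surveyor's formula. First the cross-terms c_i = x_i·y_{i+1} − x_{i+1}·y_i:
  -3, 102, -114  ⇒  2A = -15, A = -7.5.
Then Σ (y_i + y_{i+1})·c_i = 90, so ȳ = 90 / (6·(-7.5)) = -2.

-2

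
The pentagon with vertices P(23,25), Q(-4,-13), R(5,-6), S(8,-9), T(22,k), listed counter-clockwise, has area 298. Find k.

3

Write out the shoelace sum; only the two edges meeting at T involve k:
2·Area = [(8·k − 22·(-9)) + (22·25 − 23·k)] + -107
       = -15·k + 641 = 596
⇒ k = 3.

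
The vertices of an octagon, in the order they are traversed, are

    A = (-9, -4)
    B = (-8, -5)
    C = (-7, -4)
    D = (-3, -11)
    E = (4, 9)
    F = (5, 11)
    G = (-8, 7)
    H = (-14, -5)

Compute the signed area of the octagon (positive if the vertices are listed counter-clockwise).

Apply the shoelace formula: 2A = Σ (x_i·y_{i+1} − x_{i+1}·y_i), indices taken mod 8.
Σ = (13) + (-3) + (65) + (17) + (-1) + (123) + (138) + (11) = 363
Signed area = Σ/2 = 181.5 (positive ⇒ counter-clockwise traversal).

181.5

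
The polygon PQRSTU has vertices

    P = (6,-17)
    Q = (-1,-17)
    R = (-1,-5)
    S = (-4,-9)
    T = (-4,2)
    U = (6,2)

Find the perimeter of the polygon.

|PQ| = √((-7)² + (0)²) = √49 = 7
|QR| = √((0)² + (12)²) = √144 = 12
|RS| = √((-3)² + (-4)²) = √25 = 5
|ST| = √((0)² + (11)²) = √121 = 11
|TU| = √((10)² + (0)²) = √100 = 10
|UP| = √((0)² + (-19)²) = √361 = 19
Perimeter = 7 + 12 + 5 + 11 + 10 + 19 = 64.

64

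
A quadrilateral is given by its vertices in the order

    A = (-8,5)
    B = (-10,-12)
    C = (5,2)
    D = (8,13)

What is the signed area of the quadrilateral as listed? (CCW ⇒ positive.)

Apply the shoelace (surveyor's) formula: 2A = Σ (x_i·y_{i+1} − x_{i+1}·y_i), indices taken mod 4.
A→B: (-8)(-12) − (-10)(5) = 146
B→C: (-10)(2) − (5)(-12) = 40
C→D: (5)(13) − (8)(2) = 49
D→A: (8)(5) − (-8)(13) = 144
Σ = 379
Signed area = Σ/2 = 189.5 (positive ⇒ counter-clockwise traversal).

189.5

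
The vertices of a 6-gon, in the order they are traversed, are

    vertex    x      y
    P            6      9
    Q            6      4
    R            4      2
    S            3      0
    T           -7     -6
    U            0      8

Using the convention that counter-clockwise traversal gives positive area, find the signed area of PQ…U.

Apply the shoelace formula: 2A = Σ (x_i·y_{i+1} − x_{i+1}·y_i), indices taken mod 6.
P→Q: (6)(4) − (6)(9) = -30
Q→R: (6)(2) − (4)(4) = -4
R→S: (4)(0) − (3)(2) = -6
S→T: (3)(-6) − (-7)(0) = -18
T→U: (-7)(8) − (0)(-6) = -56
U→P: (0)(9) − (6)(8) = -48
Σ = -162
Signed area = Σ/2 = -81 (negative ⇒ clockwise traversal).

-81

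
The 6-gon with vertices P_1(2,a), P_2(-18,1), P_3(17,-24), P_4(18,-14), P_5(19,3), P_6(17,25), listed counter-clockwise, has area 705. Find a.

The doubled signed area Σ (x_i y_{i+1} − x_{i+1} y_i) is linear in a.
With a=0 it equals 1305; the coefficient of a is 35 (from the two edges through P_1).
So 35·a + 1305 = 2·705 = 1410 ⇒ a = 3.

3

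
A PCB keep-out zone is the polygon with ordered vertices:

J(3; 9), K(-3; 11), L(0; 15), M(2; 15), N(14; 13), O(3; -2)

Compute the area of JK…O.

Cross-terms: 60, -45, -30, -184, -67, 33  ⇒  Σ = -233
Area = |Σ|/2 = 116.5.

116.5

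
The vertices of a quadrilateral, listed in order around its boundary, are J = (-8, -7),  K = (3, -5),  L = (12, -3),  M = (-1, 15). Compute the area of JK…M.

208

Σ = (61) + (51) + (177) + (127) = 416
Area = |Σ|/2 = 208.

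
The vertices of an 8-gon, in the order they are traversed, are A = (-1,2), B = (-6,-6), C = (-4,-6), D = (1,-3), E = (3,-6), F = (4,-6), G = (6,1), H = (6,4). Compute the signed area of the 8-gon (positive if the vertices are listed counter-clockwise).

65.5

Apply the shoelace formula: 2A = Σ (x_i·y_{i+1} − x_{i+1}·y_i), indices taken mod 8.
Σ = (18) + (12) + (18) + (3) + (6) + (40) + (18) + (16) = 131
Signed area = Σ/2 = 65.5 (positive ⇒ counter-clockwise traversal).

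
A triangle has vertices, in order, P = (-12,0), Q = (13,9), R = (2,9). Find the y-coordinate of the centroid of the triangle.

6

Apply the shoelace (surveyor's) formula. First the cross-terms c_i = x_i·y_{i+1} − x_{i+1}·y_i:
  -108, 99, 108  ⇒  2A = 99, A = 49.5.
Then Σ (y_i + y_{i+1})·c_i = 1782, so ȳ = 1782 / (6·49.5) = 6.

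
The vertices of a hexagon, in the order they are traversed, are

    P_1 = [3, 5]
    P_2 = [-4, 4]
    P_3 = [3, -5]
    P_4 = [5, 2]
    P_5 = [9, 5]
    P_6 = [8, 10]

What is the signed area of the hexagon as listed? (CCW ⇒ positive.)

Σ = (32) + (8) + (31) + (7) + (50) + (10) = 138
Signed area = Σ/2 = 69 (positive ⇒ counter-clockwise traversal).

69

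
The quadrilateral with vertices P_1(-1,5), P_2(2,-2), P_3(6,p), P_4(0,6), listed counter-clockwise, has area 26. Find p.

Write out the shoelace sum; only the two edges meeting at P_3 involve p:
2·Area = [(2·p − 6·(-2)) + (6·6 − 0·p)] + -2
       = 2·p + 46 = 52
⇒ p = 3.

3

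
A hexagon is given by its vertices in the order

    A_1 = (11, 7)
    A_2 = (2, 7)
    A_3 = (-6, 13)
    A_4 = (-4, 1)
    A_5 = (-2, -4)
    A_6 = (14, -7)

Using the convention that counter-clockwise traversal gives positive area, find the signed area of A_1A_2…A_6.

Apply the surveyor's formula: 2A = Σ (x_i·y_{i+1} − x_{i+1}·y_i), indices taken mod 6.
A_1→A_2: (11)(7) − (2)(7) = 63
A_2→A_3: (2)(13) − (-6)(7) = 68
A_3→A_4: (-6)(1) − (-4)(13) = 46
A_4→A_5: (-4)(-4) − (-2)(1) = 18
A_5→A_6: (-2)(-7) − (14)(-4) = 70
A_6→A_1: (14)(7) − (11)(-7) = 175
Σ = 440
Signed area = Σ/2 = 220 (positive ⇒ counter-clockwise traversal).

220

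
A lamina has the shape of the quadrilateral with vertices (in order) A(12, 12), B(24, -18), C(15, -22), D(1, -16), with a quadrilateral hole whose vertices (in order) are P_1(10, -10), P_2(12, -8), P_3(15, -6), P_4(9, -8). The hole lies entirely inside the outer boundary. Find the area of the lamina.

382

Outer boundary:
Apply the shoelace formula: 2A = Σ (x_i·y_{i+1} − x_{i+1}·y_i), indices taken mod 4.
Cross-terms: -504, -258, -218, 204  ⇒  Σ = -776
Area = |Σ|/2 = 388.
Hole:
Σ = (40) + (48) + (-66) + (-10) = 12
Area = |Σ|/2 = 6.
Net area = 388 − 6 = 382.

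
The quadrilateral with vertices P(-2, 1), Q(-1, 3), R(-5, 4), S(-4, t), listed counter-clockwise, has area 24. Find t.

-10

The doubled signed area Σ (x_i y_{i+1} − x_{i+1} y_i) is linear in t.
With t=0 it equals 18; the coefficient of t is -3 (from the two edges through S).
So -3·t + 18 = 2·24 = 48 ⇒ t = -10.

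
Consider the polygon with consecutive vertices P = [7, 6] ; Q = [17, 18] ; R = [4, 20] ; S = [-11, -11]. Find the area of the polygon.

Σ = (24) + (268) + (176) + (11) = 479
Area = |Σ|/2 = 239.5.

239.5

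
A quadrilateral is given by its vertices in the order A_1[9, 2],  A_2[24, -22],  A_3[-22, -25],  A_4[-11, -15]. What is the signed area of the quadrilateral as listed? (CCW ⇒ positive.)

-581

Apply the shoelace formula: 2A = Σ (x_i·y_{i+1} − x_{i+1}·y_i), indices taken mod 4.
Σ = (-246) + (-1084) + (55) + (113) = -1162
Signed area = Σ/2 = -581 (negative ⇒ clockwise traversal).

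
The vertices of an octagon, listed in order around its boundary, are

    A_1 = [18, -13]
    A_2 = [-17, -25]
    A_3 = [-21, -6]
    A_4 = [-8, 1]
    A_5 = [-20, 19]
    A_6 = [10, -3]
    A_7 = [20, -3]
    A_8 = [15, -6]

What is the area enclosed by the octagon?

778.5

Apply the shoelace (surveyor's) formula: 2A = Σ (x_i·y_{i+1} − x_{i+1}·y_i), indices taken mod 8.
Cross-terms: -671, -423, -69, -132, -130, 30, -75, -87  ⇒  Σ = -1557
Area = |Σ|/2 = 778.5.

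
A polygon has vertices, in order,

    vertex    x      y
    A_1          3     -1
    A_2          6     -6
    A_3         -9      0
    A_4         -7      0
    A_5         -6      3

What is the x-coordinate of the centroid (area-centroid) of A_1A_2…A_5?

-56/45

Apply Gauss's area formula. First the cross-terms c_i = x_i·y_{i+1} − x_{i+1}·y_i:
  -12, -54, 0, -21, -3  ⇒  2A = -90, A = -45.
Then Σ (x_i + x_{i+1})·c_i = 336, so x̄ = 336 / (6·(-45)) = -56/45.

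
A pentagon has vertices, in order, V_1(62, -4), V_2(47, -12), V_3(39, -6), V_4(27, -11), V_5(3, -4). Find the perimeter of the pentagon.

|V_1V_2| = √((-15)² + (-8)²) = √289 = 17
|V_2V_3| = √((-8)² + (6)²) = √100 = 10
|V_3V_4| = √((-12)² + (-5)²) = √169 = 13
|V_4V_5| = √((-24)² + (7)²) = √625 = 25
|V_5V_1| = √((59)² + (0)²) = √3481 = 59
Perimeter = 17 + 10 + 13 + 25 + 59 = 124.

124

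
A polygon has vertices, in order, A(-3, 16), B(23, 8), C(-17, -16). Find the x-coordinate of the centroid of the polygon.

Apply the shoelace (surveyor's) formula. First the cross-terms c_i = x_i·y_{i+1} − x_{i+1}·y_i:
  -392, -232, -320  ⇒  2A = -944, A = -472.
Then Σ (x_i + x_{i+1})·c_i = -2832, so x̄ = -2832 / (6·(-472)) = 1.

1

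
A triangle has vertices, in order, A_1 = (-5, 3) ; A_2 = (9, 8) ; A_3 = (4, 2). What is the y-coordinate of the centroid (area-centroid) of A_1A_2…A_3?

13/3

Apply the shoelace (surveyor's) formula. First the cross-terms c_i = x_i·y_{i+1} − x_{i+1}·y_i:
  -67, -14, 22  ⇒  2A = -59, A = -29.5.
Then Σ (y_i + y_{i+1})·c_i = -767, so ȳ = -767 / (6·(-29.5)) = 13/3.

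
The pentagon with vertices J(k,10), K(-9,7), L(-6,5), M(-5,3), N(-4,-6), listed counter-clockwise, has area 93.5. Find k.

Write out the shoelace sum; only the two edges meeting at J involve k:
2·Area = [((-4)·10 − k·(-6)) + (k·7 − (-9)·10)] + 46
       = 13·k + 96 = 187
⇒ k = 7.

7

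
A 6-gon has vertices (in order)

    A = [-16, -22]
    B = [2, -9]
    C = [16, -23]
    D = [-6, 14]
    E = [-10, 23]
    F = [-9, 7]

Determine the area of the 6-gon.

410.5

Σ = (188) + (98) + (86) + (2) + (137) + (310) = 821
Area = |Σ|/2 = 410.5.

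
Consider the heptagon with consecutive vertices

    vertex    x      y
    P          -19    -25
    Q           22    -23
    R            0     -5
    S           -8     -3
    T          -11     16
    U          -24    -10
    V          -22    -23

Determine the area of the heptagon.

807.5

P→Q: (-19)(-23) − (22)(-25) = 987
Q→R: (22)(-5) − (0)(-23) = -110
R→S: (0)(-3) − (-8)(-5) = -40
S→T: (-8)(16) − (-11)(-3) = -161
T→U: (-11)(-10) − (-24)(16) = 494
U→V: (-24)(-23) − (-22)(-10) = 332
V→P: (-22)(-25) − (-19)(-23) = 113
Σ = 1615
Area = |Σ|/2 = 807.5.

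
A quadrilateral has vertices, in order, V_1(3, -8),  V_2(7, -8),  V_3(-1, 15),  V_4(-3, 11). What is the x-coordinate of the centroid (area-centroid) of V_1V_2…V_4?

383/231

Apply the surveyor's formula. First the cross-terms c_i = x_i·y_{i+1} − x_{i+1}·y_i:
  32, 97, 34, -9  ⇒  2A = 154, A = 77.
Then Σ (x_i + x_{i+1})·c_i = 766, so x̄ = 766 / (6·77) = 383/231.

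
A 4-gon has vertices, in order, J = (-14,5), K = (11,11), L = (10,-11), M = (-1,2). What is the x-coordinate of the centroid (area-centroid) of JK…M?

Apply the shoelace formula. First the cross-terms c_i = x_i·y_{i+1} − x_{i+1}·y_i:
  -209, -231, 9, 23  ⇒  2A = -408, A = -204.
Then Σ (x_i + x_{i+1})·c_i = -4488, so x̄ = -4488 / (6·(-204)) = 11/3.

11/3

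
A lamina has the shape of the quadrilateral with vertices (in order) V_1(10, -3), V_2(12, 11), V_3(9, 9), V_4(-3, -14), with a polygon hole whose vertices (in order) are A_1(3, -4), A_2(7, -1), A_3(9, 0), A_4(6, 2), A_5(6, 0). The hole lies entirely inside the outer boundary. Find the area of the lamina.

Outer boundary:
Apply the shoelace formula: 2A = Σ (x_i·y_{i+1} − x_{i+1}·y_i), indices taken mod 4.
Σ = (146) + (9) + (-99) + (149) = 205
Area = |Σ|/2 = 102.5.
Hole:
A_1→A_2: (3)(-1) − (7)(-4) = 25
A_2→A_3: (7)(0) − (9)(-1) = 9
A_3→A_4: (9)(2) − (6)(0) = 18
A_4→A_5: (6)(0) − (6)(2) = -12
A_5→A_1: (6)(-4) − (3)(0) = -24
Σ = 16
Area = |Σ|/2 = 8.
Net area = 102.5 − 8 = 94.5.

94.5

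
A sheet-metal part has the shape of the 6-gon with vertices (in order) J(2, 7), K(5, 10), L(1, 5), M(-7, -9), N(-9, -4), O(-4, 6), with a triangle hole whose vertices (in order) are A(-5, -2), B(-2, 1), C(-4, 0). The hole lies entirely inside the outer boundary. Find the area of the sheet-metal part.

Outer boundary:
J→K: (2)(10) − (5)(7) = -15
K→L: (5)(5) − (1)(10) = 15
L→M: (1)(-9) − (-7)(5) = 26
M→N: (-7)(-4) − (-9)(-9) = -53
N→O: (-9)(6) − (-4)(-4) = -70
O→J: (-4)(7) − (2)(6) = -40
Σ = -137
Area = |Σ|/2 = 68.5.
Hole:
Apply the shoelace (surveyor's) formula: 2A = Σ (x_i·y_{i+1} − x_{i+1}·y_i), indices taken mod 3.
A→B: (-5)(1) − (-2)(-2) = -9
B→C: (-2)(0) − (-4)(1) = 4
C→A: (-4)(-2) − (-5)(0) = 8
Σ = 3
Area = |Σ|/2 = 1.5.
Net area = 68.5 − 1.5 = 67.

67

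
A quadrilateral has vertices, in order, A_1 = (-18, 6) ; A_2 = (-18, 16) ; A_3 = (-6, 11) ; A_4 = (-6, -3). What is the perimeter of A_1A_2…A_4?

|A_1A_2| = √((0)² + (10)²) = √100 = 10
|A_2A_3| = √((12)² + (-5)²) = √169 = 13
|A_3A_4| = √((0)² + (-14)²) = √196 = 14
|A_4A_1| = √((-12)² + (9)²) = √225 = 15
Perimeter = 10 + 13 + 14 + 15 = 52.

52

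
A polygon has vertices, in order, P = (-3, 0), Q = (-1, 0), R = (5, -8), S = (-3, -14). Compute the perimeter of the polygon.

|PQ| = √((2)² + (0)²) = √4 = 2
|QR| = √((6)² + (-8)²) = √100 = 10
|RS| = √((-8)² + (-6)²) = √100 = 10
|SP| = √((0)² + (14)²) = √196 = 14
Perimeter = 2 + 10 + 10 + 14 = 36.

36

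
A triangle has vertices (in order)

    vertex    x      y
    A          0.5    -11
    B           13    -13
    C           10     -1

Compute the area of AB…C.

72

Apply Gauss's area formula: 2A = Σ (x_i·y_{i+1} − x_{i+1}·y_i), indices taken mod 3.
Σ = (136.5) + (117) + (-109.5) = 144
Area = |Σ|/2 = 72.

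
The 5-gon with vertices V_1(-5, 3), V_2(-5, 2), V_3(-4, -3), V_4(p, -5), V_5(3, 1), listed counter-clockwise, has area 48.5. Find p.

The doubled signed area Σ (x_i y_{i+1} − x_{i+1} y_i) is linear in p.
With p=0 it equals 77; the coefficient of p is 4 (from the two edges through V_4).
So 4·p + 77 = 2·48.5 = 97 ⇒ p = 5.

5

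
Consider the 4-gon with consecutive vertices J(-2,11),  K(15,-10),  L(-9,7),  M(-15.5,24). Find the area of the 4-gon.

180

Cross-terms: -145, 15, -107.5, -122.5  ⇒  Σ = -360
Area = |Σ|/2 = 180.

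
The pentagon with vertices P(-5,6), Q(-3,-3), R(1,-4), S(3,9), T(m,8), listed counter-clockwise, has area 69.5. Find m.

Write out the shoelace sum; only the two edges meeting at T involve m:
2·Area = [(3·8 − m·9) + (m·6 − (-5)·8)] + 69
       = -3·m + 133 = 139
⇒ m = -2.

-2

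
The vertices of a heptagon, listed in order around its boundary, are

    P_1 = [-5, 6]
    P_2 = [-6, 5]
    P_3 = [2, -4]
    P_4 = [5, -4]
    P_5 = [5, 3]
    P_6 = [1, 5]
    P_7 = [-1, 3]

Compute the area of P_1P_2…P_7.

Apply Gauss's area formula: 2A = Σ (x_i·y_{i+1} − x_{i+1}·y_i), indices taken mod 7.
Cross-terms: 11, 14, 12, 35, 22, 8, 9  ⇒  Σ = 111
Area = |Σ|/2 = 55.5.

55.5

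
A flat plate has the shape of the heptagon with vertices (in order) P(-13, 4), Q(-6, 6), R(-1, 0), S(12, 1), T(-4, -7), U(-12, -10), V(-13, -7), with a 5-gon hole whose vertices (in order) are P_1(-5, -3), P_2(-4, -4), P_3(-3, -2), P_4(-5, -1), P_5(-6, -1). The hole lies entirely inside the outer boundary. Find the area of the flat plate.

176.5

Outer boundary:
P→Q: (-13)(6) − (-6)(4) = -54
Q→R: (-6)(0) − (-1)(6) = 6
R→S: (-1)(1) − (12)(0) = -1
S→T: (12)(-7) − (-4)(1) = -80
T→U: (-4)(-10) − (-12)(-7) = -44
U→V: (-12)(-7) − (-13)(-10) = -46
V→P: (-13)(4) − (-13)(-7) = -143
Σ = -362
Area = |Σ|/2 = 181.
Hole:
P_1→P_2: (-5)(-4) − (-4)(-3) = 8
P_2→P_3: (-4)(-2) − (-3)(-4) = -4
P_3→P_4: (-3)(-1) − (-5)(-2) = -7
P_4→P_5: (-5)(-1) − (-6)(-1) = -1
P_5→P_1: (-6)(-3) − (-5)(-1) = 13
Σ = 9
Area = |Σ|/2 = 4.5.
Net area = 181 − 4.5 = 176.5.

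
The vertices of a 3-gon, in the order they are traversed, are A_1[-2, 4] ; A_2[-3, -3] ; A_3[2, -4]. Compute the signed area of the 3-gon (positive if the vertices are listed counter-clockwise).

18

Apply the shoelace (surveyor's) formula: 2A = Σ (x_i·y_{i+1} − x_{i+1}·y_i), indices taken mod 3.
Σ = (18) + (18) + (0) = 36
Signed area = Σ/2 = 18 (positive ⇒ counter-clockwise traversal).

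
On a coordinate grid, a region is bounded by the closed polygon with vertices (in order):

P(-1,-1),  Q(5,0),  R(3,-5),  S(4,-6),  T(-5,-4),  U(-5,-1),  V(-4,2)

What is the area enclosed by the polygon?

Cross-terms: 5, -25, 2, -46, -15, -14, 6  ⇒  Σ = -87
Area = |Σ|/2 = 43.5.

43.5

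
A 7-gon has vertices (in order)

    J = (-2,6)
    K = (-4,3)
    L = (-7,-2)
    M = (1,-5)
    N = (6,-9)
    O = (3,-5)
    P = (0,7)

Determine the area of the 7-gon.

68.5

J→K: (-2)(3) − (-4)(6) = 18
K→L: (-4)(-2) − (-7)(3) = 29
L→M: (-7)(-5) − (1)(-2) = 37
M→N: (1)(-9) − (6)(-5) = 21
N→O: (6)(-5) − (3)(-9) = -3
O→P: (3)(7) − (0)(-5) = 21
P→J: (0)(6) − (-2)(7) = 14
Σ = 137
Area = |Σ|/2 = 68.5.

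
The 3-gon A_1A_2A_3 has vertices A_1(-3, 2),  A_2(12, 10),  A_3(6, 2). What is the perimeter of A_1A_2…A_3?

|A_1A_2| = √((15)² + (8)²) = √289 = 17
|A_2A_3| = √((-6)² + (-8)²) = √100 = 10
|A_3A_1| = √((-9)² + (0)²) = √81 = 9
Perimeter = 17 + 10 + 9 = 36.

36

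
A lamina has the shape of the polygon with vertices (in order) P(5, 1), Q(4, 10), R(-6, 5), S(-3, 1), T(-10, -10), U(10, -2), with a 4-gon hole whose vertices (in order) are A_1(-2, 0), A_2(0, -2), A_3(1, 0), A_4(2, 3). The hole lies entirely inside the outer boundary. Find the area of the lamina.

150

Outer boundary:
Apply Gauss's area formula: 2A = Σ (x_i·y_{i+1} − x_{i+1}·y_i), indices taken mod 6.
Cross-terms: 46, 80, 9, 40, 120, 20  ⇒  Σ = 315
Area = |Σ|/2 = 157.5.
Hole:
Apply the shoelace formula: 2A = Σ (x_i·y_{i+1} − x_{i+1}·y_i), indices taken mod 4.
A_1→A_2: (-2)(-2) − (0)(0) = 4
A_2→A_3: (0)(0) − (1)(-2) = 2
A_3→A_4: (1)(3) − (2)(0) = 3
A_4→A_1: (2)(0) − (-2)(3) = 6
Σ = 15
Area = |Σ|/2 = 7.5.
Net area = 157.5 − 7.5 = 150.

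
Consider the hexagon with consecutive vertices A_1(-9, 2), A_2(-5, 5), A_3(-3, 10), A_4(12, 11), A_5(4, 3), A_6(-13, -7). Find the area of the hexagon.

Apply Gauss's area formula: 2A = Σ (x_i·y_{i+1} − x_{i+1}·y_i), indices taken mod 6.
Σ = (-35) + (-35) + (-153) + (-8) + (11) + (-89) = -309
Area = |Σ|/2 = 154.5.

154.5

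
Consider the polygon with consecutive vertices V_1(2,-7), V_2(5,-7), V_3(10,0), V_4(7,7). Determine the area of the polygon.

Σ = (21) + (70) + (70) + (-63) = 98
Area = |Σ|/2 = 49.

49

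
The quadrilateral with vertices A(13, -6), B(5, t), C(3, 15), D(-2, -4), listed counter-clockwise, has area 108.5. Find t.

The doubled signed area Σ (x_i y_{i+1} − x_{i+1} y_i) is linear in t.
With t=0 it equals 187; the coefficient of t is 10 (from the two edges through B).
So 10·t + 187 = 2·108.5 = 217 ⇒ t = 3.

3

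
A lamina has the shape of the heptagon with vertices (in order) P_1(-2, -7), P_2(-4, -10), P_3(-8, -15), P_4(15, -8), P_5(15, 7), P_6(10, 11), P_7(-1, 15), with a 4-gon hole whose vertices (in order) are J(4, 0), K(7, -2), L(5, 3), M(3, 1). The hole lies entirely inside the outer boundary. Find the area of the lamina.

Outer boundary:
Apply the surveyor's formula: 2A = Σ (x_i·y_{i+1} − x_{i+1}·y_i), indices taken mod 7.
P_1→P_2: (-2)(-10) − (-4)(-7) = -8
P_2→P_3: (-4)(-15) − (-8)(-10) = -20
P_3→P_4: (-8)(-8) − (15)(-15) = 289
P_4→P_5: (15)(7) − (15)(-8) = 225
P_5→P_6: (15)(11) − (10)(7) = 95
P_6→P_7: (10)(15) − (-1)(11) = 161
P_7→P_1: (-1)(-7) − (-2)(15) = 37
Σ = 779
Area = |Σ|/2 = 389.5.
Hole:
J→K: (4)(-2) − (7)(0) = -8
K→L: (7)(3) − (5)(-2) = 31
L→M: (5)(1) − (3)(3) = -4
M→J: (3)(0) − (4)(1) = -4
Σ = 15
Area = |Σ|/2 = 7.5.
Net area = 389.5 − 7.5 = 382.

382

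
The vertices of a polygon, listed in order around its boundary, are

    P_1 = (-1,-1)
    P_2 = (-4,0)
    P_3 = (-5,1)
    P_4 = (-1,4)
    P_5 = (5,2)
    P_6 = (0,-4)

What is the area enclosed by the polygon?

Apply Gauss's area formula: 2A = Σ (x_i·y_{i+1} − x_{i+1}·y_i), indices taken mod 6.
Cross-terms: -4, -4, -19, -22, -20, -4  ⇒  Σ = -73
Area = |Σ|/2 = 36.5.

36.5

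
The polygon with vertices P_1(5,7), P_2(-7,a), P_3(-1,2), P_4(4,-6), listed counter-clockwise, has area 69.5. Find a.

The doubled signed area Σ (x_i y_{i+1} − x_{i+1} y_i) is linear in a.
With a=0 it equals 91; the coefficient of a is 6 (from the two edges through P_2).
So 6·a + 91 = 2·69.5 = 139 ⇒ a = 8.

8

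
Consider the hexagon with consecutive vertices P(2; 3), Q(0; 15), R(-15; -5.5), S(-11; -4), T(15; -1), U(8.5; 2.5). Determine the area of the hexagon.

196

Apply the shoelace formula: 2A = Σ (x_i·y_{i+1} − x_{i+1}·y_i), indices taken mod 6.
P→Q: (2)(15) − (0)(3) = 30
Q→R: (0)(-5.5) − (-15)(15) = 225
R→S: (-15)(-4) − (-11)(-5.5) = -0.5
S→T: (-11)(-1) − (15)(-4) = 71
T→U: (15)(2.5) − (8.5)(-1) = 46
U→P: (8.5)(3) − (2)(2.5) = 20.5
Σ = 392
Area = |Σ|/2 = 196.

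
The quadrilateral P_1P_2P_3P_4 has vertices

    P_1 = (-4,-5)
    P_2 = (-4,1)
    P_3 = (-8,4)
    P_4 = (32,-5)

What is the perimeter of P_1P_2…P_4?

|P_1P_2| = √((0)² + (6)²) = √36 = 6
|P_2P_3| = √((-4)² + (3)²) = √25 = 5
|P_3P_4| = √((40)² + (-9)²) = √1681 = 41
|P_4P_1| = √((-36)² + (0)²) = √1296 = 36
Perimeter = 6 + 5 + 41 + 36 = 88.

88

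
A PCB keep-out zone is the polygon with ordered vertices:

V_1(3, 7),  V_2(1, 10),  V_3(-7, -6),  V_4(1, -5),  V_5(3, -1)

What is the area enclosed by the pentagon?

83

Cross-terms: 23, 64, 41, 14, 24  ⇒  Σ = 166
Area = |Σ|/2 = 83.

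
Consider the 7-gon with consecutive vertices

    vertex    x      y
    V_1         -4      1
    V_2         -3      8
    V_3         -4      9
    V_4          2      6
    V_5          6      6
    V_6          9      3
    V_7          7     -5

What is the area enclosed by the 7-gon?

102.5

Apply the shoelace (surveyor's) formula: 2A = Σ (x_i·y_{i+1} − x_{i+1}·y_i), indices taken mod 7.
Cross-terms: -29, 5, -42, -24, -36, -66, -13  ⇒  Σ = -205
Area = |Σ|/2 = 102.5.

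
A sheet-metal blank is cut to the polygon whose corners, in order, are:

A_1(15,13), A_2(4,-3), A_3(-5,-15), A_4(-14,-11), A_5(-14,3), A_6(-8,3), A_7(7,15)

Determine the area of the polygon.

Cross-terms: -97, -75, -155, -196, -18, -141, -134  ⇒  Σ = -816
Area = |Σ|/2 = 408.

408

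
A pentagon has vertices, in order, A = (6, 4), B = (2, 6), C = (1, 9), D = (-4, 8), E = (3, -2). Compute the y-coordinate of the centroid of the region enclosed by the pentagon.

290/69

Apply the shoelace (surveyor's) formula. First the cross-terms c_i = x_i·y_{i+1} − x_{i+1}·y_i:
  28, 12, 44, -16, 24  ⇒  2A = 92, A = 46.
Then Σ (y_i + y_{i+1})·c_i = 1160, so ȳ = 1160 / (6·46) = 290/69.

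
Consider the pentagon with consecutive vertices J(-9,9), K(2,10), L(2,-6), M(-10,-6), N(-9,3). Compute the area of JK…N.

Apply the shoelace formula: 2A = Σ (x_i·y_{i+1} − x_{i+1}·y_i), indices taken mod 5.
J→K: (-9)(10) − (2)(9) = -108
K→L: (2)(-6) − (2)(10) = -32
L→M: (2)(-6) − (-10)(-6) = -72
M→N: (-10)(3) − (-9)(-6) = -84
N→J: (-9)(9) − (-9)(3) = -54
Σ = -350
Area = |Σ|/2 = 175.

175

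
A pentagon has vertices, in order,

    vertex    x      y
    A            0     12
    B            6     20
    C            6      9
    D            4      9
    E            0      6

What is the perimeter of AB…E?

34

|AB| = √((6)² + (8)²) = √100 = 10
|BC| = √((0)² + (-11)²) = √121 = 11
|CD| = √((-2)² + (0)²) = √4 = 2
|DE| = √((-4)² + (-3)²) = √25 = 5
|EA| = √((0)² + (6)²) = √36 = 6
Perimeter = 10 + 11 + 2 + 5 + 6 = 34.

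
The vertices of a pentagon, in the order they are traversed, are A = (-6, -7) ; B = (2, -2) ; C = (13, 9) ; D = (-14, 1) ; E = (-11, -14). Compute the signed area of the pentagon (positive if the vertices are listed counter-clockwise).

204.5

Apply the shoelace formula: 2A = Σ (x_i·y_{i+1} − x_{i+1}·y_i), indices taken mod 5.
Cross-terms: 26, 44, 139, 207, -7  ⇒  Σ = 409
Signed area = Σ/2 = 204.5 (positive ⇒ counter-clockwise traversal).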